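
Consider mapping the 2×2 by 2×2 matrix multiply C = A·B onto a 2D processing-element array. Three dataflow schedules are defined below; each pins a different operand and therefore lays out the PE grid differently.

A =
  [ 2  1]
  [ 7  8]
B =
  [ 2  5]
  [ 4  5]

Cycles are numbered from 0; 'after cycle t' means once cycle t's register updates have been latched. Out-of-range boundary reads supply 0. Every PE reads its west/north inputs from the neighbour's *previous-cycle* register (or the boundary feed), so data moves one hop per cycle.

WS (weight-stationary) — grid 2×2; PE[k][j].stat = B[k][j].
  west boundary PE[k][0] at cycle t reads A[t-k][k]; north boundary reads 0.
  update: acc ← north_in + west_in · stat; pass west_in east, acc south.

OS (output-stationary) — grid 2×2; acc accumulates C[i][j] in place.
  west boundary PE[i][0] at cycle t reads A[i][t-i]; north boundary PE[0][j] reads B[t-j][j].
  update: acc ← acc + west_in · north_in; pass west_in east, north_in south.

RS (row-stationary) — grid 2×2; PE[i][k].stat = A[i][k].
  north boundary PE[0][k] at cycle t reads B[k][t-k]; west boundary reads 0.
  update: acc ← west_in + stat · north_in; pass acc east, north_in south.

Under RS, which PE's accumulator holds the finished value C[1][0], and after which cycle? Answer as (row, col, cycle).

(row, col, cycle) = (1, 1, 2)

Under RS, C[1][0] lands at PE[1][1]:
  t=0 PE[1][1]: acc=0 h=0 v=0
  t=1 PE[1][1]: acc=0 h=0 v=0
  t=2 PE[1][1]: acc=46 h=46 v=4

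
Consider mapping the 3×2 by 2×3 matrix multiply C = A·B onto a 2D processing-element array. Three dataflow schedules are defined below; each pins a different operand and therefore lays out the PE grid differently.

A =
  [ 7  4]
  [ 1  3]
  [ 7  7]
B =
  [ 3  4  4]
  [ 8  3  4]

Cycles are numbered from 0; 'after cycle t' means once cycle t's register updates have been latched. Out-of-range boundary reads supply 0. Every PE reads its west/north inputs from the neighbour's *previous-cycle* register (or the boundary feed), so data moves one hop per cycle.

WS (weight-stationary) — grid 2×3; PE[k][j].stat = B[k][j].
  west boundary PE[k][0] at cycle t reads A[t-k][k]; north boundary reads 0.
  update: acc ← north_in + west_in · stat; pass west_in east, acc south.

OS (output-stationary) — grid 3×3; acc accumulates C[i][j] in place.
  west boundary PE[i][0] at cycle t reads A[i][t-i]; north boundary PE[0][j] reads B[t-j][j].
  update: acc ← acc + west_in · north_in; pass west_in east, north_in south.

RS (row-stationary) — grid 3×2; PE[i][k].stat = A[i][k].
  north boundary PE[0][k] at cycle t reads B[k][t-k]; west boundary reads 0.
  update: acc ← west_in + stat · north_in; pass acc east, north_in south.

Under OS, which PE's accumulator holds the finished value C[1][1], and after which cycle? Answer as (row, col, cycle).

(row, col, cycle) = (1, 1, 3)

OS — PE[1][1] is where C[1][1] collects:
  cycle 0: PE[1][1] → acc 0, east 0, south 0
  cycle 1: PE[1][1] → acc 0, east 0, south 0
  cycle 2: PE[1][1] → acc 4, east 1, south 4
  cycle 3: PE[1][1] → acc 13, east 3, south 3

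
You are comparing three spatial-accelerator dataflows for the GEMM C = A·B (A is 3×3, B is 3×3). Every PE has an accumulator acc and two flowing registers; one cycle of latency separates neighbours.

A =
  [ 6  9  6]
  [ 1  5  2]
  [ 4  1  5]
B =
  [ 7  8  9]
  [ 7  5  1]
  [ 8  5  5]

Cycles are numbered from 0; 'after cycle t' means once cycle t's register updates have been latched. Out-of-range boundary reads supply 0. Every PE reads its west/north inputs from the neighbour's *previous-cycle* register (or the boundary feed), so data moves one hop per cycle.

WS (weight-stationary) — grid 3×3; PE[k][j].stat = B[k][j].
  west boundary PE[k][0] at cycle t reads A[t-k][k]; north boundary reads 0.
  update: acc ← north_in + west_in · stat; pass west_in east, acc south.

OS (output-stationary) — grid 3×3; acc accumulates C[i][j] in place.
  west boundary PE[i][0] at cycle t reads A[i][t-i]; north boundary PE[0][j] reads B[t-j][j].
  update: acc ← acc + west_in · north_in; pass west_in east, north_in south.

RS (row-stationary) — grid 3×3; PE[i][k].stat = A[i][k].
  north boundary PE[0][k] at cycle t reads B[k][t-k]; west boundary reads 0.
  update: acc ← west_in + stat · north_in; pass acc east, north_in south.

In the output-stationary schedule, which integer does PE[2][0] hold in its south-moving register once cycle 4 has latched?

OS (3×3). Following PE[2][0] plus its west/north inputs:
  after 0 — PE[1][0] acc=0, pass-E 0, pass-S 0
  after 0 — PE[2][0] acc=0, pass-E 0, pass-S 0
  after 1 — PE[1][0] acc=7, pass-E 1, pass-S 7
  after 1 — PE[2][0] acc=0, pass-E 0, pass-S 0
  after 2 — PE[1][0] acc=42, pass-E 5, pass-S 7
  after 2 — PE[2][0] acc=28, pass-E 4, pass-S 7
  after 3 — PE[1][0] acc=58, pass-E 2, pass-S 8
  after 3 — PE[2][0] acc=35, pass-E 1, pass-S 7
  after 4 — PE[1][0] acc=58, pass-E 0, pass-S 0
  after 4 — PE[2][0] acc=75, pass-E 5, pass-S 8

register = 8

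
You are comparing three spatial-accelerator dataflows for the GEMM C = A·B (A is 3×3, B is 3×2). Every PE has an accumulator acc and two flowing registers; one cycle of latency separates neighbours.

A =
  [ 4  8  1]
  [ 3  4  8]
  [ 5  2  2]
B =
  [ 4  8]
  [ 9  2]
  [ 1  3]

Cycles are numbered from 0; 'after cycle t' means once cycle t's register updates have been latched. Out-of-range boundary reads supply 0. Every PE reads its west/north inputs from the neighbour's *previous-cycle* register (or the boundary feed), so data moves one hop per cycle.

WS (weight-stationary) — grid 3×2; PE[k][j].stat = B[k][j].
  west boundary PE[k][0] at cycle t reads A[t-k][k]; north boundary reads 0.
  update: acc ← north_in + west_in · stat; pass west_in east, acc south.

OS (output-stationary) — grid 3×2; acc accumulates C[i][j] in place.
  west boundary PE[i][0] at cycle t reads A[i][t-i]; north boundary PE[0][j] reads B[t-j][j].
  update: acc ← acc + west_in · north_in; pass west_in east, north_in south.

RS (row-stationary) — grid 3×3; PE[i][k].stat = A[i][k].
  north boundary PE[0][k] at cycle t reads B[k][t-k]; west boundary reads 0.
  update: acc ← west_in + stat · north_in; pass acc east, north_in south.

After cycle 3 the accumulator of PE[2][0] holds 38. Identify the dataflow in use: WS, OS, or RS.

Under WS (3×2), PE[2][0]:
  step 0 · PE2,0: acc=0; fwd→0 fwd↓0
  step 1 · PE2,0: acc=0; fwd→0 fwd↓0
  step 2 · PE2,0: acc=89; fwd→1 fwd↓89
  step 3 · PE2,0: acc=56; fwd→8 fwd↓56
Under OS (3×2), PE[2][0]:
  step 0 · PE2,0: acc=0; fwd→0 fwd↓0
  step 1 · PE2,0: acc=0; fwd→0 fwd↓0
  step 2 · PE2,0: acc=20; fwd→5 fwd↓4
  step 3 · PE2,0: acc=38; fwd→2 fwd↓9
Under RS (3×3), PE[2][0]:
  step 0 · PE2,0: acc=0; fwd→0 fwd↓0
  step 1 · PE2,0: acc=0; fwd→0 fwd↓0
  step 2 · PE2,0: acc=20; fwd→20 fwd↓4
  step 3 · PE2,0: acc=40; fwd→40 fwd↓8

dataflow = OS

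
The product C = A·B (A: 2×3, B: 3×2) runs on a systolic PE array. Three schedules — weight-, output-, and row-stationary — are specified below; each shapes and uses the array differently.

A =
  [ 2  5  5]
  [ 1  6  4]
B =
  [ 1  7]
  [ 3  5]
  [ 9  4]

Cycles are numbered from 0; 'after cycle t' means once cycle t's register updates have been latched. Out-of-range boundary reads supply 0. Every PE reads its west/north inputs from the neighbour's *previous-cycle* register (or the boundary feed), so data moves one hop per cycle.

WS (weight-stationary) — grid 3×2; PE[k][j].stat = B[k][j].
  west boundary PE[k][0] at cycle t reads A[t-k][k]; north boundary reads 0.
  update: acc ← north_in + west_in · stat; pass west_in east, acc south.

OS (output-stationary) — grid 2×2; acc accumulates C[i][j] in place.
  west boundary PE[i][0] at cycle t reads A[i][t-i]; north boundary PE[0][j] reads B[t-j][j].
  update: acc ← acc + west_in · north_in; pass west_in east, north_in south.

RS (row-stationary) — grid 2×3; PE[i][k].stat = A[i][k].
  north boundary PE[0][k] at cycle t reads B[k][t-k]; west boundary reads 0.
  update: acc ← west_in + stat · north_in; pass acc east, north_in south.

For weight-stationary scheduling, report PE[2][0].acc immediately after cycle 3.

WS (3×2). Following PE[2][0] plus its west/north inputs:
  t=0 PE[1][0]: acc=0 h=0 v=0
  t=0 PE[2][0]: acc=0 h=0 v=0
  t=1 PE[1][0]: acc=17 h=5 v=17
  t=1 PE[2][0]: acc=0 h=0 v=0
  t=2 PE[1][0]: acc=19 h=6 v=19
  t=2 PE[2][0]: acc=62 h=5 v=62
  t=3 PE[1][0]: acc=0 h=0 v=0
  t=3 PE[2][0]: acc=55 h=4 v=55

PE[2][0].acc = 55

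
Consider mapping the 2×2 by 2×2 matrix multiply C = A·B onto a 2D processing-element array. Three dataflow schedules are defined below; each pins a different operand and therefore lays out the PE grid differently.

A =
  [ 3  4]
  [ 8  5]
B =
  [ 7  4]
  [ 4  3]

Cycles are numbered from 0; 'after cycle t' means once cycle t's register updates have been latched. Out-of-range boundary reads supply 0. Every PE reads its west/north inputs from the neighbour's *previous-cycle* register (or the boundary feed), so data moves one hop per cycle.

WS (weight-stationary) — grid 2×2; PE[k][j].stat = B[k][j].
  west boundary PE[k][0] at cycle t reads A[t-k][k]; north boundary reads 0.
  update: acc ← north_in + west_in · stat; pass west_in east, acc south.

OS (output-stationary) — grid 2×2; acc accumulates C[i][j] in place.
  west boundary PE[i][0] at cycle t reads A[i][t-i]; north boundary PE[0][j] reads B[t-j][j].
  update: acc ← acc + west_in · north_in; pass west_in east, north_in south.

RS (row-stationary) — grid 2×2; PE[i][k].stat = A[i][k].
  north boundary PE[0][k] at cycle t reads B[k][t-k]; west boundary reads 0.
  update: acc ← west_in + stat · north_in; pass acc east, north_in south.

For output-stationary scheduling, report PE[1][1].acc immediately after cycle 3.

OS (2×2). Following PE[1][1] plus its west/north inputs:
  cycle 0: PE[0][1] → acc 0, east 0, south 0
  cycle 0: PE[1][0] → acc 0, east 0, south 0
  cycle 0: PE[1][1] → acc 0, east 0, south 0
  cycle 1: PE[0][1] → acc 12, east 3, south 4
  cycle 1: PE[1][0] → acc 56, east 8, south 7
  cycle 1: PE[1][1] → acc 0, east 0, south 0
  cycle 2: PE[0][1] → acc 24, east 4, south 3
  cycle 2: PE[1][0] → acc 76, east 5, south 4
  cycle 2: PE[1][1] → acc 32, east 8, south 4
  cycle 3: PE[0][1] → acc 24, east 0, south 0
  cycle 3: PE[1][0] → acc 76, east 0, south 0
  cycle 3: PE[1][1] → acc 47, east 5, south 3

PE[1][1].acc = 47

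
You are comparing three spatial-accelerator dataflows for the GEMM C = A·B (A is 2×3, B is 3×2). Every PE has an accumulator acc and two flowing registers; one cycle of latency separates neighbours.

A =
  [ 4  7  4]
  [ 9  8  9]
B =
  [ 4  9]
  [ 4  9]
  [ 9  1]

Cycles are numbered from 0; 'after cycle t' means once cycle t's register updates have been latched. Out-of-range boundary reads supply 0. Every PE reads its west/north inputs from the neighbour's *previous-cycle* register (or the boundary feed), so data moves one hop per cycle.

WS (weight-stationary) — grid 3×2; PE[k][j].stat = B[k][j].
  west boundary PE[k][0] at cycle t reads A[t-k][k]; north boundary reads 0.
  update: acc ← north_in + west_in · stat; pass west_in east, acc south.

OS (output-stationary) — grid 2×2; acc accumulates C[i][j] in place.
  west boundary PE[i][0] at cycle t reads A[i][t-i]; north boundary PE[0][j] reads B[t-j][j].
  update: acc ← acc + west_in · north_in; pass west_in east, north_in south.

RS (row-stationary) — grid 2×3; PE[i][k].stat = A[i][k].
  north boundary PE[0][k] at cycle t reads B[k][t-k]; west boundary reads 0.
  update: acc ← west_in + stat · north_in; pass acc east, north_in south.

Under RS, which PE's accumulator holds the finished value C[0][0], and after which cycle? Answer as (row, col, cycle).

RS: C[0][0] accumulates in PE[0][2]:
  0: (0,2).acc=0  regs=<0,0>
  1: (0,2).acc=0  regs=<0,0>
  2: (0,2).acc=80  regs=<80,9>

(row, col, cycle) = (0, 2, 2)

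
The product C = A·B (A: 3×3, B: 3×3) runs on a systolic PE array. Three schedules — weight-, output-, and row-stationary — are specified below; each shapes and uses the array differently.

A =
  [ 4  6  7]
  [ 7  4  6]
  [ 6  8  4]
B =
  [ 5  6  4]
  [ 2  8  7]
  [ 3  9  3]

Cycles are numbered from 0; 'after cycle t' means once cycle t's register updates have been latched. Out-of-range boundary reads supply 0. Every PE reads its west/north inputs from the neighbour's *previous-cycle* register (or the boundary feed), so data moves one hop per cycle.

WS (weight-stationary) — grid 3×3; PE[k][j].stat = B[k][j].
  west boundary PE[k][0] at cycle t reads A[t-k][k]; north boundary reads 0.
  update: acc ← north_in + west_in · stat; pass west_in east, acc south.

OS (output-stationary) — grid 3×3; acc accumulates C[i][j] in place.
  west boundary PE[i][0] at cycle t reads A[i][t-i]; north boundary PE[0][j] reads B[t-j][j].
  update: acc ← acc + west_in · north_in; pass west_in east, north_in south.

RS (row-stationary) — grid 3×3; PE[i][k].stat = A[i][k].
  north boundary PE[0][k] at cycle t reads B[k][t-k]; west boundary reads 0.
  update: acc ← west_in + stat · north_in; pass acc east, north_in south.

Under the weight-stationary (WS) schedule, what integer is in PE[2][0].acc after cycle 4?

WS 3×3: PE[2][0] cycle-by-cycle (with neighbour feeds):
  cycle 0: PE[1][0] → acc 0, east 0, south 0
  cycle 0: PE[2][0] → acc 0, east 0, south 0
  cycle 1: PE[1][0] → acc 32, east 6, south 32
  cycle 1: PE[2][0] → acc 0, east 0, south 0
  cycle 2: PE[1][0] → acc 43, east 4, south 43
  cycle 2: PE[2][0] → acc 53, east 7, south 53
  cycle 3: PE[1][0] → acc 46, east 8, south 46
  cycle 3: PE[2][0] → acc 61, east 6, south 61
  cycle 4: PE[1][0] → acc 0, east 0, south 0
  cycle 4: PE[2][0] → acc 58, east 4, south 58

PE[2][0].acc = 58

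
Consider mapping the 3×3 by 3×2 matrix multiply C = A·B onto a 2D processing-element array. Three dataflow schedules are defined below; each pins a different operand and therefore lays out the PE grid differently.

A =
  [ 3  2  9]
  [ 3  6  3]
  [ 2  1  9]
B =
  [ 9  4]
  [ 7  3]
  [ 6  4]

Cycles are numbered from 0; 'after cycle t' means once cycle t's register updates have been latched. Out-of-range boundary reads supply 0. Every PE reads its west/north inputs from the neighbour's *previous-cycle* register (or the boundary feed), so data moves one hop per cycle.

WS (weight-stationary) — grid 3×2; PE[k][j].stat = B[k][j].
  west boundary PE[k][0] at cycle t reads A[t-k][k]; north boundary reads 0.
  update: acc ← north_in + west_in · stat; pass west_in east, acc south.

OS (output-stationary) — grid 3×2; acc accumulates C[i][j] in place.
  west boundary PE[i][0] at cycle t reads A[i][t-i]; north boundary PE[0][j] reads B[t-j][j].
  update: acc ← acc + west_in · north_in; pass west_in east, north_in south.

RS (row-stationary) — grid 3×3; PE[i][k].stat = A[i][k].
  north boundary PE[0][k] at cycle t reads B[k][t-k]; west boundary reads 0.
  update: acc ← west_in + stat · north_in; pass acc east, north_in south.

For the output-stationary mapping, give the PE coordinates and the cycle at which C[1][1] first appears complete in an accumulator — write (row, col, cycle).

Under OS, C[1][1] lands at PE[1][1]:
  after 0 — PE[1][1] acc=0, pass-E 0, pass-S 0
  after 1 — PE[1][1] acc=0, pass-E 0, pass-S 0
  after 2 — PE[1][1] acc=12, pass-E 3, pass-S 4
  after 3 — PE[1][1] acc=30, pass-E 6, pass-S 3
  after 4 — PE[1][1] acc=42, pass-E 3, pass-S 4

(row, col, cycle) = (1, 1, 4)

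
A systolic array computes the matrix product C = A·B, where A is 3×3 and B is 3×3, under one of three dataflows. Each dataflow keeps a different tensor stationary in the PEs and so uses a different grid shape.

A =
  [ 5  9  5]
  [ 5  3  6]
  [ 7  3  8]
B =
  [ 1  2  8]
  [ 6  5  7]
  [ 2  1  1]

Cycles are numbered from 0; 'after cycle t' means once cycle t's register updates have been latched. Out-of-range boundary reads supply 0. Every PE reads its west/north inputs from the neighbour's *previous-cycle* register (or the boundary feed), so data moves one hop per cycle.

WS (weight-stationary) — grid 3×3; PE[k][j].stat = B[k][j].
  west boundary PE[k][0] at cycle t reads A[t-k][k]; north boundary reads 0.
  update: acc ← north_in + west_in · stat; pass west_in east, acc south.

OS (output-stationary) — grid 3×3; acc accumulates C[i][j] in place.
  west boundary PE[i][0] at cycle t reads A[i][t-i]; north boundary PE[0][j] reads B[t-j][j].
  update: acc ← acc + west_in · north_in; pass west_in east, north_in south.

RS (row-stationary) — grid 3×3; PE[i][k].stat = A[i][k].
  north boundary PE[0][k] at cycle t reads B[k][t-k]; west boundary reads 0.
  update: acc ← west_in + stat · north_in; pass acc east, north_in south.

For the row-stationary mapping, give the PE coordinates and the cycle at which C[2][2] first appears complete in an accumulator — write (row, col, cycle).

(row, col, cycle) = (2, 2, 6)

Under RS, C[2][2] lands at PE[2][2]:
  step 0 · PE2,2: acc=0; fwd→0 fwd↓0
  step 1 · PE2,2: acc=0; fwd→0 fwd↓0
  step 2 · PE2,2: acc=0; fwd→0 fwd↓0
  step 3 · PE2,2: acc=0; fwd→0 fwd↓0
  step 4 · PE2,2: acc=41; fwd→41 fwd↓2
  step 5 · PE2,2: acc=37; fwd→37 fwd↓1
  step 6 · PE2,2: acc=85; fwd→85 fwd↓1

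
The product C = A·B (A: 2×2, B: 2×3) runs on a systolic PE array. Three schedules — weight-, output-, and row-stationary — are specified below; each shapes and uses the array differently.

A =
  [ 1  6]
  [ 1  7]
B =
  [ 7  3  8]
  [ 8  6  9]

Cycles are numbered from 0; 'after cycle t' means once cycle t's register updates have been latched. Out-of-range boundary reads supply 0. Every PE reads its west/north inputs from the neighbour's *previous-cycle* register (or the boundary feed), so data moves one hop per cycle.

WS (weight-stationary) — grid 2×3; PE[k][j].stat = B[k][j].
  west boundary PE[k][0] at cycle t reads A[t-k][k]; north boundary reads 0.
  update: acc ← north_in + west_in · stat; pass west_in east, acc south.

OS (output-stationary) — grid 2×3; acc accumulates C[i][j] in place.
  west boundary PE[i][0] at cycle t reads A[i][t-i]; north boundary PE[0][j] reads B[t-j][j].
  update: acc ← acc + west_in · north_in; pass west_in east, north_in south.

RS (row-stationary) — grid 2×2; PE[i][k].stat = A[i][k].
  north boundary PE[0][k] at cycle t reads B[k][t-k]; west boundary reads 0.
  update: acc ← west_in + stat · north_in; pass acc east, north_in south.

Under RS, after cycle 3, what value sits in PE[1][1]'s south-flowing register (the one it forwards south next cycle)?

register = 6

RS on a 2×2 grid — tracing PE[1][1] and its feeders:
  step 0 · PE0,1: acc=0; fwd→0 fwd↓0
  step 0 · PE1,0: acc=0; fwd→0 fwd↓0
  step 0 · PE1,1: acc=0; fwd→0 fwd↓0
  step 1 · PE0,1: acc=55; fwd→55 fwd↓8
  step 1 · PE1,0: acc=7; fwd→7 fwd↓7
  step 1 · PE1,1: acc=0; fwd→0 fwd↓0
  step 2 · PE0,1: acc=39; fwd→39 fwd↓6
  step 2 · PE1,0: acc=3; fwd→3 fwd↓3
  step 2 · PE1,1: acc=63; fwd→63 fwd↓8
  step 3 · PE0,1: acc=62; fwd→62 fwd↓9
  step 3 · PE1,0: acc=8; fwd→8 fwd↓8
  step 3 · PE1,1: acc=45; fwd→45 fwd↓6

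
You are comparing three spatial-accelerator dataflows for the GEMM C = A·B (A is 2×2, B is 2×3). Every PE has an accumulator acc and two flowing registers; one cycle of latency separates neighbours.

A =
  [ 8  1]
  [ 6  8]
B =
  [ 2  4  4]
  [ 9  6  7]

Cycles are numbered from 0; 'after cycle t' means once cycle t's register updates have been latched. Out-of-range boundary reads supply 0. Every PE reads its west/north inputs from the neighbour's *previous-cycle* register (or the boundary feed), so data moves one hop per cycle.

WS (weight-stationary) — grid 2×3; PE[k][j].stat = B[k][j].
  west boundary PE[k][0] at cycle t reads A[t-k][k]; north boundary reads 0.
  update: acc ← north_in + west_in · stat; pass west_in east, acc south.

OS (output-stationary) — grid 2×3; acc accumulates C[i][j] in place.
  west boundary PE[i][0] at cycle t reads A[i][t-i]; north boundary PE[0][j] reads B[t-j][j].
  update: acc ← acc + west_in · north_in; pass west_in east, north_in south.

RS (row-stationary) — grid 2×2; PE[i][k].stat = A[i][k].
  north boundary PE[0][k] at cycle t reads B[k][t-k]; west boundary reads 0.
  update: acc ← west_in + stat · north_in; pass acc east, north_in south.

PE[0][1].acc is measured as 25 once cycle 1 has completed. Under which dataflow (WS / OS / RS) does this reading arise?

Under WS (2×3), PE[0][1]:
  t=0 PE[0][1]: acc=0 h=0 v=0
  t=1 PE[0][1]: acc=32 h=8 v=32
Under OS (2×3), PE[0][1]:
  t=0 PE[0][1]: acc=0 h=0 v=0
  t=1 PE[0][1]: acc=32 h=8 v=4
Under RS (2×2), PE[0][1]:
  t=0 PE[0][1]: acc=0 h=0 v=0
  t=1 PE[0][1]: acc=25 h=25 v=9

dataflow = RS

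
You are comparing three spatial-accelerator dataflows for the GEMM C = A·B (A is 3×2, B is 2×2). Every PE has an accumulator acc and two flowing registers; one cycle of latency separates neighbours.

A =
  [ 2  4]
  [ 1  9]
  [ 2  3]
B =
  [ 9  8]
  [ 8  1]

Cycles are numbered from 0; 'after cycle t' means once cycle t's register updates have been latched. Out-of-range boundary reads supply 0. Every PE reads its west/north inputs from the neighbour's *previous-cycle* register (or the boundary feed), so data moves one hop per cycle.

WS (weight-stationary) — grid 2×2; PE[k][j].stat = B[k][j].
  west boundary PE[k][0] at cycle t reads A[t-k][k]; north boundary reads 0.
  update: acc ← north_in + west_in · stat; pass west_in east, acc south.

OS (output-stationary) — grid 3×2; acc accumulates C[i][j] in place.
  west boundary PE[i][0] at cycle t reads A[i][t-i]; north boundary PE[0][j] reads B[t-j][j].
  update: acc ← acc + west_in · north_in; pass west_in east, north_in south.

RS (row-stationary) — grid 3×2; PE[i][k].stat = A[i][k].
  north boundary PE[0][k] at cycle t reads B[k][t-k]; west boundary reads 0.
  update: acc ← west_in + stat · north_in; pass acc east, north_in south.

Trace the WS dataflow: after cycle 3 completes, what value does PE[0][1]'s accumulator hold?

PE[0][1].acc = 16

WS (2×2). Following PE[0][1] plus its west/north inputs:
  [0] (0,0) acc=18 (h:2 v:18)
  [0] (0,1) acc=0 (h:0 v:0)
  [1] (0,0) acc=9 (h:1 v:9)
  [1] (0,1) acc=16 (h:2 v:16)
  [2] (0,0) acc=18 (h:2 v:18)
  [2] (0,1) acc=8 (h:1 v:8)
  [3] (0,0) acc=0 (h:0 v:0)
  [3] (0,1) acc=16 (h:2 v:16)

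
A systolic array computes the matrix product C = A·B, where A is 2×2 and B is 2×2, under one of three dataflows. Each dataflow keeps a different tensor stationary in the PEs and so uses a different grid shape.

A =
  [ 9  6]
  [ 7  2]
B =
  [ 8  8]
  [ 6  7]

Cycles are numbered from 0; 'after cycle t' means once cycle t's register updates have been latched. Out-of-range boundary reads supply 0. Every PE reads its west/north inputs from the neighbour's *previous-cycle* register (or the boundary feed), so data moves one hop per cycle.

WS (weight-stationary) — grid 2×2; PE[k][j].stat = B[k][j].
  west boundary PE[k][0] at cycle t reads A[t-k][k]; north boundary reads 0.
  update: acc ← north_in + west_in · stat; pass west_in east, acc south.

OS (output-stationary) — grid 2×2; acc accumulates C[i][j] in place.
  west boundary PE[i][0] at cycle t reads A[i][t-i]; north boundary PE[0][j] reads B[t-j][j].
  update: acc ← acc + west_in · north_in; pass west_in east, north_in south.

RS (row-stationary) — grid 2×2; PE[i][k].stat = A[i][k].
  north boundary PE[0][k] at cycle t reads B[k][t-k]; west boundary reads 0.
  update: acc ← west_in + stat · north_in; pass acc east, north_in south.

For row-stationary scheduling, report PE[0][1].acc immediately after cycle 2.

RS on a 2×2 grid — tracing PE[0][1] and its feeders:
  [0] (0,0) acc=72 (h:72 v:8)
  [0] (0,1) acc=0 (h:0 v:0)
  [1] (0,0) acc=72 (h:72 v:8)
  [1] (0,1) acc=108 (h:108 v:6)
  [2] (0,0) acc=0 (h:0 v:0)
  [2] (0,1) acc=114 (h:114 v:7)

PE[0][1].acc = 114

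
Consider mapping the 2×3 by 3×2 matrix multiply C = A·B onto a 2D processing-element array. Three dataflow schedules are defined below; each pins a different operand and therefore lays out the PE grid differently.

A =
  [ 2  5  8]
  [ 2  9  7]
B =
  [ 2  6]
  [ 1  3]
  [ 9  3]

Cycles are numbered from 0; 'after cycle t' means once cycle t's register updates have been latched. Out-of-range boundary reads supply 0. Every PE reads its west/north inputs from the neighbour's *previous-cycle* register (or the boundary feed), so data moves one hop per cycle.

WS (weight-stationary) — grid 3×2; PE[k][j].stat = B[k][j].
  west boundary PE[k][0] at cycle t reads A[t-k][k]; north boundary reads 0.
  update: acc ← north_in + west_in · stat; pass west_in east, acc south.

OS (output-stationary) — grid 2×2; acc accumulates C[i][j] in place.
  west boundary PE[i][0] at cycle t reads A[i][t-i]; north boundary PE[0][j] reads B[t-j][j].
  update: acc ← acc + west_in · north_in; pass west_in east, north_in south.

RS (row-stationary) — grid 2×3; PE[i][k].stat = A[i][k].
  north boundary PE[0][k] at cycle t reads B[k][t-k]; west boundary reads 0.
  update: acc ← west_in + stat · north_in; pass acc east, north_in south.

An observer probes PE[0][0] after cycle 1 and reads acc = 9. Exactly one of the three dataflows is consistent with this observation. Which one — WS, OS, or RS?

WS [3×2] PE[0][0] across cycles:
  [0] (0,0) acc=4 (h:2 v:4)
  [1] (0,0) acc=4 (h:2 v:4)
OS [2×2] PE[0][0] across cycles:
  [0] (0,0) acc=4 (h:2 v:2)
  [1] (0,0) acc=9 (h:5 v:1)
RS [2×3] PE[0][0] across cycles:
  [0] (0,0) acc=4 (h:4 v:2)
  [1] (0,0) acc=12 (h:12 v:6)

dataflow = OS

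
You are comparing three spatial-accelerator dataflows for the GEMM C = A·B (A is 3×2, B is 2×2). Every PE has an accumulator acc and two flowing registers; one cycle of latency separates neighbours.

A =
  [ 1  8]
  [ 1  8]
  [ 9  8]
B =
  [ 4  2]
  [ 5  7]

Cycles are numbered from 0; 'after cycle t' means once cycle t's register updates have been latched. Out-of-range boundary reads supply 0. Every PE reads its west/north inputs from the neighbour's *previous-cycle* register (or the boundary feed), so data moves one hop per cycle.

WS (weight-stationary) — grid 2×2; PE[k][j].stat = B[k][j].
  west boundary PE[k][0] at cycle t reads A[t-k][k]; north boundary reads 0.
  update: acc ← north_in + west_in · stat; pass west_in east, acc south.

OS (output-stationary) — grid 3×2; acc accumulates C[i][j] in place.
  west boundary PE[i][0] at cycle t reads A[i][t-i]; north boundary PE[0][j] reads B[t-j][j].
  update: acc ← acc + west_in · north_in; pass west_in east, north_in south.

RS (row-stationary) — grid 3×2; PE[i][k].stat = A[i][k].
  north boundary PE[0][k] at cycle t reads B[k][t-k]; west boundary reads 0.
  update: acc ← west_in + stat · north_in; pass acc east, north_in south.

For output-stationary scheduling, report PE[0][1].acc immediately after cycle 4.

PE[0][1].acc = 58

OS (3×2). Following PE[0][1] plus its west/north inputs:
  [0] (0,0) acc=4 (h:1 v:4)
  [0] (0,1) acc=0 (h:0 v:0)
  [1] (0,0) acc=44 (h:8 v:5)
  [1] (0,1) acc=2 (h:1 v:2)
  [2] (0,0) acc=44 (h:0 v:0)
  [2] (0,1) acc=58 (h:8 v:7)
  [3] (0,0) acc=44 (h:0 v:0)
  [3] (0,1) acc=58 (h:0 v:0)
  [4] (0,0) acc=44 (h:0 v:0)
  [4] (0,1) acc=58 (h:0 v:0)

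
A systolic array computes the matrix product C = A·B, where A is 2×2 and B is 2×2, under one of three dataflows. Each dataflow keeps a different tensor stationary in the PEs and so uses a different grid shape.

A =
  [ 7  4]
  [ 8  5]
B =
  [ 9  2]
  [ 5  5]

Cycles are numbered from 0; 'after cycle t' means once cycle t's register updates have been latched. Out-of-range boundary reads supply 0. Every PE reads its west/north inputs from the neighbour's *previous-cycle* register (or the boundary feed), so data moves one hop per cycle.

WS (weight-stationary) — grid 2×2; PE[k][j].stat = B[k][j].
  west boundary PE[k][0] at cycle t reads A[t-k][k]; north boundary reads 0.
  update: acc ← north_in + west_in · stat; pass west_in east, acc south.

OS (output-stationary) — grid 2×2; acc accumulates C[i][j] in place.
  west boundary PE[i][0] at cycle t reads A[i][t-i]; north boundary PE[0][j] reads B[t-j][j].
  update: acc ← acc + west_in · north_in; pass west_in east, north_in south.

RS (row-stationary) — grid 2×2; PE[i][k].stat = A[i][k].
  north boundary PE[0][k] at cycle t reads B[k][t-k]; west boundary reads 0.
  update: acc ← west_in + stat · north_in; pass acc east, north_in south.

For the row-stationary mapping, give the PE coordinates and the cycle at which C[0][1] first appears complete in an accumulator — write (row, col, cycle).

RS: C[0][1] accumulates in PE[0][1]:
  cycle 0: PE[0][1] → acc 0, east 0, south 0
  cycle 1: PE[0][1] → acc 83, east 83, south 5
  cycle 2: PE[0][1] → acc 34, east 34, south 5

(row, col, cycle) = (0, 1, 2)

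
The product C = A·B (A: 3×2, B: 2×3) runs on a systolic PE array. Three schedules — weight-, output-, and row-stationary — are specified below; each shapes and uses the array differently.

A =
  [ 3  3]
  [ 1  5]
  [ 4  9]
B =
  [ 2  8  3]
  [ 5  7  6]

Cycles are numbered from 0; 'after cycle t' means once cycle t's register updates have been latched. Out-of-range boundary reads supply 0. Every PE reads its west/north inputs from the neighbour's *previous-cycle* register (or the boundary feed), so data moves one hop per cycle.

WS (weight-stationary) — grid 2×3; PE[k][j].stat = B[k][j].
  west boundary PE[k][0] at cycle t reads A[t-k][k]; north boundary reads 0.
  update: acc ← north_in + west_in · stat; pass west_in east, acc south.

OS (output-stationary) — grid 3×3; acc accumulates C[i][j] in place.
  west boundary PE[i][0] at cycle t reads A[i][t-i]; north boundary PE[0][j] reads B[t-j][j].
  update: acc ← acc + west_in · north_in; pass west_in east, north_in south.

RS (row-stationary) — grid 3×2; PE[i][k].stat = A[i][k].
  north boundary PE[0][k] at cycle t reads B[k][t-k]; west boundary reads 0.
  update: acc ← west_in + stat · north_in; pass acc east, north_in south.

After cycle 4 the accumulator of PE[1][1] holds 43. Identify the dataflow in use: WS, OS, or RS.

dataflow = OS

WS (2×3 grid), PE[1][1]:
  step 0 · PE1,1: acc=0; fwd→0 fwd↓0
  step 1 · PE1,1: acc=0; fwd→0 fwd↓0
  step 2 · PE1,1: acc=45; fwd→3 fwd↓45
  step 3 · PE1,1: acc=43; fwd→5 fwd↓43
  step 4 · PE1,1: acc=95; fwd→9 fwd↓95
OS (3×3 grid), PE[1][1]:
  step 0 · PE1,1: acc=0; fwd→0 fwd↓0
  step 1 · PE1,1: acc=0; fwd→0 fwd↓0
  step 2 · PE1,1: acc=8; fwd→1 fwd↓8
  step 3 · PE1,1: acc=43; fwd→5 fwd↓7
  step 4 · PE1,1: acc=43; fwd→0 fwd↓0
RS (3×2 grid), PE[1][1]:
  step 0 · PE1,1: acc=0; fwd→0 fwd↓0
  step 1 · PE1,1: acc=0; fwd→0 fwd↓0
  step 2 · PE1,1: acc=27; fwd→27 fwd↓5
  step 3 · PE1,1: acc=43; fwd→43 fwd↓7
  step 4 · PE1,1: acc=33; fwd→33 fwd↓6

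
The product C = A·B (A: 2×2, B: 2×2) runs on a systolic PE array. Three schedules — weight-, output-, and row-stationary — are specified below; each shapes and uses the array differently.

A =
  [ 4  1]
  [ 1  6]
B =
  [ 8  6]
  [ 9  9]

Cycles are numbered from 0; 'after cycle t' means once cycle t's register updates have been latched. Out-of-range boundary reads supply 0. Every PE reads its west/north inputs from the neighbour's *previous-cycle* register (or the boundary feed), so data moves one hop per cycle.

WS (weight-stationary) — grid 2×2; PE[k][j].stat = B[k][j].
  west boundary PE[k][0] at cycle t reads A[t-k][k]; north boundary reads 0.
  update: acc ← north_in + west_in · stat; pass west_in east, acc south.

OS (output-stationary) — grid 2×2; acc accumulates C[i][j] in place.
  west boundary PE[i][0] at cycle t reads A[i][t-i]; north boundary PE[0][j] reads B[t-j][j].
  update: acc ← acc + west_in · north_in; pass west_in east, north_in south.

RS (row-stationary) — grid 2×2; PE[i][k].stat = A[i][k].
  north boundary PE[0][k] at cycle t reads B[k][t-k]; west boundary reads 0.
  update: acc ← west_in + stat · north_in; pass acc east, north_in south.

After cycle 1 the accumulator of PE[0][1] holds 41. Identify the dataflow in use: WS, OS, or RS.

WS (2×2 grid), PE[0][1]:
  c0 r0c1: 0 / 0 / 0
  c1 r0c1: 24 / 4 / 24
OS (2×2 grid), PE[0][1]:
  c0 r0c1: 0 / 0 / 0
  c1 r0c1: 24 / 4 / 6
RS (2×2 grid), PE[0][1]:
  c0 r0c1: 0 / 0 / 0
  c1 r0c1: 41 / 41 / 9

dataflow = RS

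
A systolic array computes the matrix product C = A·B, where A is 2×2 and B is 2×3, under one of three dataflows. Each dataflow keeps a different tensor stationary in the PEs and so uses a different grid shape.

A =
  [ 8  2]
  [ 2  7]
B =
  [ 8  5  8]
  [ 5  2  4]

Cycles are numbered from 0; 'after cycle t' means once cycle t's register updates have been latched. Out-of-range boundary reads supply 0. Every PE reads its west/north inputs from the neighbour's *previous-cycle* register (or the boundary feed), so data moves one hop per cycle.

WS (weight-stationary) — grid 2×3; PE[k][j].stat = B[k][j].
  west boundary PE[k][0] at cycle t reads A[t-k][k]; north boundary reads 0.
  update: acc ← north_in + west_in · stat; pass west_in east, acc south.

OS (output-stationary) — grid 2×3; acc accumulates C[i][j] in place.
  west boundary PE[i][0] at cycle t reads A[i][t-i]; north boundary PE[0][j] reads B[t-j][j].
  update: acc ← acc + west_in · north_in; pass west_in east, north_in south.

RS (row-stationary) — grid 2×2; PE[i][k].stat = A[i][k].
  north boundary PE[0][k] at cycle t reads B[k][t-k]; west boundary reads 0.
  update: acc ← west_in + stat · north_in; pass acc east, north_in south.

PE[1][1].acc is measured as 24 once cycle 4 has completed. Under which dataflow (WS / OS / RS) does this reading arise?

dataflow = OS

WS [2×3] PE[1][1] across cycles:
  [0] (1,1) acc=0 (h:0 v:0)
  [1] (1,1) acc=0 (h:0 v:0)
  [2] (1,1) acc=44 (h:2 v:44)
  [3] (1,1) acc=24 (h:7 v:24)
  [4] (1,1) acc=0 (h:0 v:0)
OS [2×3] PE[1][1] across cycles:
  [0] (1,1) acc=0 (h:0 v:0)
  [1] (1,1) acc=0 (h:0 v:0)
  [2] (1,1) acc=10 (h:2 v:5)
  [3] (1,1) acc=24 (h:7 v:2)
  [4] (1,1) acc=24 (h:0 v:0)
RS [2×2] PE[1][1] across cycles:
  [0] (1,1) acc=0 (h:0 v:0)
  [1] (1,1) acc=0 (h:0 v:0)
  [2] (1,1) acc=51 (h:51 v:5)
  [3] (1,1) acc=24 (h:24 v:2)
  [4] (1,1) acc=44 (h:44 v:4)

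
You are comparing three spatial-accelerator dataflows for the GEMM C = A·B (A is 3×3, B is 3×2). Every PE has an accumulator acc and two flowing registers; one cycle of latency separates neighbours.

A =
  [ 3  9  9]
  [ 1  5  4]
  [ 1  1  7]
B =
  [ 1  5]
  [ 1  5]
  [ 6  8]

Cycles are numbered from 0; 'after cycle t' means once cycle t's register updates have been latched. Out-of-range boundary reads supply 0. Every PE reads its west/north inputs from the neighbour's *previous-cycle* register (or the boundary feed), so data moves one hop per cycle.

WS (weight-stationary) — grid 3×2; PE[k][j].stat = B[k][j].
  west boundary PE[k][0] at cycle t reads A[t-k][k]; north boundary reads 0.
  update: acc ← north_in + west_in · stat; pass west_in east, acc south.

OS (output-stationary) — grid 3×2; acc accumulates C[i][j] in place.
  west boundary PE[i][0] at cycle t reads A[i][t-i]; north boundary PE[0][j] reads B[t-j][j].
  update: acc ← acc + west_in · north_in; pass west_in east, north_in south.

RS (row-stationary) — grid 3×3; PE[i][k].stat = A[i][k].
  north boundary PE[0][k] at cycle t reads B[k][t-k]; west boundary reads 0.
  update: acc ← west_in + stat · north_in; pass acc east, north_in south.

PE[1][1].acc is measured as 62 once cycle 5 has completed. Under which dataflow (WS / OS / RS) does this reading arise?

dataflow = OS

Under WS (3×2), PE[1][1]:
  c0 r1c1: 0 / 0 / 0
  c1 r1c1: 0 / 0 / 0
  c2 r1c1: 60 / 9 / 60
  c3 r1c1: 30 / 5 / 30
  c4 r1c1: 10 / 1 / 10
  c5 r1c1: 0 / 0 / 0
Under OS (3×2), PE[1][1]:
  c0 r1c1: 0 / 0 / 0
  c1 r1c1: 0 / 0 / 0
  c2 r1c1: 5 / 1 / 5
  c3 r1c1: 30 / 5 / 5
  c4 r1c1: 62 / 4 / 8
  c5 r1c1: 62 / 0 / 0
Under RS (3×3), PE[1][1]:
  c0 r1c1: 0 / 0 / 0
  c1 r1c1: 0 / 0 / 0
  c2 r1c1: 6 / 6 / 1
  c3 r1c1: 30 / 30 / 5
  c4 r1c1: 0 / 0 / 0
  c5 r1c1: 0 / 0 / 0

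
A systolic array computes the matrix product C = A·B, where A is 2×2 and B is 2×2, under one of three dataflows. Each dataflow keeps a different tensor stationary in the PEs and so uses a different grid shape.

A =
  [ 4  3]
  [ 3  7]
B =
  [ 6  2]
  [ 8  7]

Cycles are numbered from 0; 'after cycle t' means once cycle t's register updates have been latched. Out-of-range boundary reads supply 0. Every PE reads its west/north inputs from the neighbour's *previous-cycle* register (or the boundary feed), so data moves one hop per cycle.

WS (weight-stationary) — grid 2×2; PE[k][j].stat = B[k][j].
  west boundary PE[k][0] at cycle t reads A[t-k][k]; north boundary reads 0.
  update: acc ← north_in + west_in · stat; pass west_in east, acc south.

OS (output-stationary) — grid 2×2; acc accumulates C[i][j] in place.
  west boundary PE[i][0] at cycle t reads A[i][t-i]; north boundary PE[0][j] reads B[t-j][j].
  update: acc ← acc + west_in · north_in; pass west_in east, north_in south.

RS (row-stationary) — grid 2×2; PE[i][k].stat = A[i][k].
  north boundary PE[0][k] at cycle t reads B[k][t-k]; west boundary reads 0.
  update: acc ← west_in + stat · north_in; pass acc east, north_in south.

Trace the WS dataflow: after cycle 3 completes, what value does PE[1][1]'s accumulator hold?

WS 2×2: PE[1][1] cycle-by-cycle (with neighbour feeds):
  after 0 — PE[0][1] acc=0, pass-E 0, pass-S 0
  after 0 — PE[1][0] acc=0, pass-E 0, pass-S 0
  after 0 — PE[1][1] acc=0, pass-E 0, pass-S 0
  after 1 — PE[0][1] acc=8, pass-E 4, pass-S 8
  after 1 — PE[1][0] acc=48, pass-E 3, pass-S 48
  after 1 — PE[1][1] acc=0, pass-E 0, pass-S 0
  after 2 — PE[0][1] acc=6, pass-E 3, pass-S 6
  after 2 — PE[1][0] acc=74, pass-E 7, pass-S 74
  after 2 — PE[1][1] acc=29, pass-E 3, pass-S 29
  after 3 — PE[0][1] acc=0, pass-E 0, pass-S 0
  after 3 — PE[1][0] acc=0, pass-E 0, pass-S 0
  after 3 — PE[1][1] acc=55, pass-E 7, pass-S 55

PE[1][1].acc = 55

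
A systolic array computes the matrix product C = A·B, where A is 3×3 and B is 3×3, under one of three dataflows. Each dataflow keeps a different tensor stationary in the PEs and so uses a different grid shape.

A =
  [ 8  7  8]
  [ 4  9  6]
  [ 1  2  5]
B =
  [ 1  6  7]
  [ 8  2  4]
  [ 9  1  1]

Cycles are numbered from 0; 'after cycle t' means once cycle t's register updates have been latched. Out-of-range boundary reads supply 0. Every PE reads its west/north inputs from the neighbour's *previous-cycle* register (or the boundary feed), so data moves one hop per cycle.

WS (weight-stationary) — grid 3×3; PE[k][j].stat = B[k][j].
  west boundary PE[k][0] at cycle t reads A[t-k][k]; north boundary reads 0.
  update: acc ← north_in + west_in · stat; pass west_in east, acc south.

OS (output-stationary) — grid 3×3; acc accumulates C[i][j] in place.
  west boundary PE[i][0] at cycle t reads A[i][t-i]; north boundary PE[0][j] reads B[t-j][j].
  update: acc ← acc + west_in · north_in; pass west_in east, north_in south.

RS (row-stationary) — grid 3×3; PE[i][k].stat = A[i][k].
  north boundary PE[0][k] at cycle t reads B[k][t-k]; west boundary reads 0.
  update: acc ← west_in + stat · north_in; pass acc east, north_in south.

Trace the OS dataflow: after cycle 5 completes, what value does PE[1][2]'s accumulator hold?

PE[1][2].acc = 70

OS 3×3: PE[1][2] cycle-by-cycle (with neighbour feeds):
  cycle 0: PE[0][2] → acc 0, east 0, south 0
  cycle 0: PE[1][1] → acc 0, east 0, south 0
  cycle 0: PE[1][2] → acc 0, east 0, south 0
  cycle 1: PE[0][2] → acc 0, east 0, south 0
  cycle 1: PE[1][1] → acc 0, east 0, south 0
  cycle 1: PE[1][2] → acc 0, east 0, south 0
  cycle 2: PE[0][2] → acc 56, east 8, south 7
  cycle 2: PE[1][1] → acc 24, east 4, south 6
  cycle 2: PE[1][2] → acc 0, east 0, south 0
  cycle 3: PE[0][2] → acc 84, east 7, south 4
  cycle 3: PE[1][1] → acc 42, east 9, south 2
  cycle 3: PE[1][2] → acc 28, east 4, south 7
  cycle 4: PE[0][2] → acc 92, east 8, south 1
  cycle 4: PE[1][1] → acc 48, east 6, south 1
  cycle 4: PE[1][2] → acc 64, east 9, south 4
  cycle 5: PE[0][2] → acc 92, east 0, south 0
  cycle 5: PE[1][1] → acc 48, east 0, south 0
  cycle 5: PE[1][2] → acc 70, east 6, south 1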